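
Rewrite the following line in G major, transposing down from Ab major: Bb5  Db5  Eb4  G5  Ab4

Ab major to G major down is a minor second, so every note moves down by that interval.
Bb5 -> A5
Db5 -> C5
Eb4 -> D4
G5 -> F#5
Ab4 -> G4

A5 C5 D4 F#5 G4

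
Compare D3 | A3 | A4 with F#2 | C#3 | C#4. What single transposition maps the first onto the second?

Take the first pair: D3 → F#2. D to F spans 6 letter names, so the interval is some kind of sixth.
F#2 to D3 is 8 semitones, which makes it a minor sixth; the second version is lower, so the direction is down.
Checking another pair — A4 → C#4 — gives the same interval.

down a minor sixth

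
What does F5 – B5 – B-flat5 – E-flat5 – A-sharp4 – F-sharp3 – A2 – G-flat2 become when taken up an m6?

A minor sixth up from F5 gives Db6.
B5: a sixth up reaches G, and 8 semitones makes it G6.
Bb5 up a minor sixth is Gb6.
Eb5 up a minor sixth is Cb6.
A#4: a sixth up reaches F, and 8 semitones makes it F#5.
F#3 up a minor sixth is D4.
A minor sixth up from A2 gives F3.
Gb2: a sixth up reaches E, and 8 semitones makes it Ebb3.

Db6 G6 Gb6 Cb6 F#5 D4 F3 Ebb3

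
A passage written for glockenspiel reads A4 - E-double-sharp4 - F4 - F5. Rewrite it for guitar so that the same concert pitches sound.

A7 E##7 F7 F8

First find concert pitch: the glockenspiel sounds a perfect fifteenth above written, so A4 E-double-sharp4 F4 F5 sounds A6 E##6 F6 F7.
Then write for guitar: it sounds a perfect octave below written, so the part must be a perfect octave above concert.
A6 → A7
E##6 → E##7
F6 → F7
F7 → F8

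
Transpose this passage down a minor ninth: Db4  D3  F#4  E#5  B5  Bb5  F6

Db4: a ninth down reaches C, and 13 semitones makes it C3.
A minor ninth down from D3 gives C#2.
F#4 down a minor ninth is E#3.
A minor ninth down from E#5 gives D##4.
B5: a ninth down reaches A, and 13 semitones makes it A#4.
A minor ninth down from Bb5 gives A4.
F6 down a minor ninth is E5.

C3 C#2 E#3 D##4 A#4 A4 E5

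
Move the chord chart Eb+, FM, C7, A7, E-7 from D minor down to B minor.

C+ DM A7 F#7 C#-7

D minor down to B minor is a minor third; each chord root moves by that interval while the quality stays the same.
Eb+: root Eb down a minor third → C, giving C+.
FM: root F down a minor third → D, giving DM.
C7: root C down a minor third → A, giving A7.
A7: root A down a minor third → F#, giving F#7.
E-7: root E down a minor third → C#, giving C#-7.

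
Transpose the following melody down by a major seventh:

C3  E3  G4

Db2 F2 Ab3

A major seventh down from C3 gives Db2.
A major seventh down from E3 gives F2.
A major seventh down from G4 gives Ab3.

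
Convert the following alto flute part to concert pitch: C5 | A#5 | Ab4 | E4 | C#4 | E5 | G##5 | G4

G4 E#5 Eb4 B3 G#3 B4 D##5 D4

The alto flute sounds a perfect fourth below written, so transpose each written note down a perfect fourth.
C5 to G4
A#5 to E#5
Ab4 to Eb4
E4 to B3
C#4 to G#3
E5 to B4
G##5 to D##5
G4 to D4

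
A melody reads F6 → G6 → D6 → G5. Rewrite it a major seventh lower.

A major seventh down from F6 gives Gb5.
G6: a seventh down reaches A, and 11 semitones makes it Ab5.
A major seventh down from D6 gives Eb5.
G5: a seventh down reaches A, and 11 semitones makes it Ab4.

Gb5 Ab5 Eb5 Ab4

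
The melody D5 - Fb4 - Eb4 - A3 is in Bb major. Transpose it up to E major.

G#5 Bb4 A4 D#4

From Bb up to E is an augmented fourth; apply that to each pitch.
D5 → G#5
Fb4 → Bb4
Eb4 → A4
A3 → D#4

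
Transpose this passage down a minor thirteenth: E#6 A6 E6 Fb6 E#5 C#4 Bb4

G##4 C#5 G#4 Ab4 G##3 E#2 D3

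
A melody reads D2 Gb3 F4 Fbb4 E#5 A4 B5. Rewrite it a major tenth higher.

F#3 Bb4 A5 Abb5 G##6 C#6 D#7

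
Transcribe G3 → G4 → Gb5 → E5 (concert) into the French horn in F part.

Written C4 sounds as F3 on the French horn in F, so concert pitches are written a perfect fifth up.
G3 gives D4
G4 gives D5
Gb5 gives Db6
E5 gives B5

D4 D5 Db6 B5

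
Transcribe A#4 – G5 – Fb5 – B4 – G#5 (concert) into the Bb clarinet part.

B#4 A5 Gb5 C#5 A#5

The Bb clarinet sounds a major second below written, so the written part must be a major second above concert — transpose each note up.
A#4 to B#4
G5 to A5
Fb5 to Gb5
B4 to C#5
G#5 to A#5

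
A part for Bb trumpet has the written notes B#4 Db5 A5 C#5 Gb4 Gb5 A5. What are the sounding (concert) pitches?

A#4 Cb5 G5 B4 Fb4 Fb5 G5

The Bb trumpet sounds a major second below written, so transpose each written note down a major second.
B#4 to A#4
Db5 to Cb5
A5 to G5
C#5 to B4
Gb4 to Fb4
Gb5 to Fb5
A5 to G5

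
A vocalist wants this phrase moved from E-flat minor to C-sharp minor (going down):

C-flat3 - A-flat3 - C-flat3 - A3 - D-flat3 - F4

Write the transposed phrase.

A2 F#3 A2 F##3 B2 D#4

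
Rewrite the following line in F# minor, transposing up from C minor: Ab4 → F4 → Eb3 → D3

From C up to F# is an augmented fourth; apply that to each pitch.
Ab4 -> D5
F4 -> B4
Eb3 -> A3
D3 -> G#3

D5 B4 A3 G#3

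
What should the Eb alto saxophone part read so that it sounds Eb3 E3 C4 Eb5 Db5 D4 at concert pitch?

C4 C#4 A4 C6 Bb5 B4

Written C4 sounds as Eb3 on the Eb alto saxophone, so concert pitches are written a major sixth up.
Eb3 becomes C4
E3 becomes C#4
C4 becomes A4
Eb5 becomes C6
Db5 becomes Bb5
D4 becomes B4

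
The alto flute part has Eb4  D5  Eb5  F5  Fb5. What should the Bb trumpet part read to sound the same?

C4 B4 C5 D5 Db5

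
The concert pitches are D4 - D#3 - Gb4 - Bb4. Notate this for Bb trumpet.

E4 E#3 Ab4 C5

Written C4 sounds as Bb3 on the Bb trumpet, so concert pitches are written a major second up.
D4 → E4
D#3 → E#3
Gb4 → Ab4
Bb4 → C5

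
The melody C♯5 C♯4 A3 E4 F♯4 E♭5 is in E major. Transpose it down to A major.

F#4 F#3 D3 A3 B3 Ab4

E major to A major down is a perfect fifth, so every note moves down by that interval.
C#5 gives F#4
C#4 gives F#3
A3 gives D3
E4 gives A3
F#4 gives B3
Eb5 gives Ab4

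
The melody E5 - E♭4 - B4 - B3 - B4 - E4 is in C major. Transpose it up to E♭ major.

G5 Gb4 D5 D4 D5 G4

C major to E♭ major up is a minor third, so every note moves up by that interval.
E5 to G5
Eb4 to Gb4
B4 to D5
B3 to D4
B4 to D5
E4 to G4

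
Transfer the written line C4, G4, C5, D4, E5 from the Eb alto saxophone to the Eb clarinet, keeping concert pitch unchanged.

First find concert pitch: the Eb alto saxophone sounds a major sixth below written, so C4 G4 C5 D4 E5 sounds Eb3 Bb3 Eb4 F3 G4.
Then write for Eb clarinet: it sounds a minor third above written, so the part must be a minor third below concert.
Eb3 → C3
Bb3 → G3
Eb4 → C4
F3 → D3
G4 → E4

C3 G3 C4 D3 E4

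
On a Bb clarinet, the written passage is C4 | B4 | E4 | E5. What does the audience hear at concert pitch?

Bb3 A4 D4 D5

Written C4 on the Bb clarinet sounds as Bb3, a major second lower; apply that shift to every note.
C4 → Bb3
B4 → A4
E4 → D4
E5 → D5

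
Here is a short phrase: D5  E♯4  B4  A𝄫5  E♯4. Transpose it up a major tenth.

F#6 G##5 D#6 Cb7 G##5

D5: a tenth up reaches F, and 16 semitones makes it F#6.
E#4: a tenth up reaches G, and 16 semitones makes it G##5.
B4 up a major tenth is D#6.
Abb5 up a major tenth is Cb7.
E#4 up a major tenth is G##5.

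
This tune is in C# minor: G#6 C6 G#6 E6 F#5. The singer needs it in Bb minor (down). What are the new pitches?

C# minor to Bb minor down is an augmented second, so every note moves down by that interval.
G#6 gives F6
C6 gives Bbb5
G#6 gives F6
E6 gives Db6
F#5 gives Eb5

F6 Bbb5 F6 Db6 Eb5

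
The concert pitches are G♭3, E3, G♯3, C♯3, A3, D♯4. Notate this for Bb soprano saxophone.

Ab3 F#3 A#3 D#3 B3 E#4

The Bb soprano saxophone sounds a major second below written, so the written part must be a major second above concert — transpose each note up.
Gb3 to Ab3
E3 to F#3
G#3 to A#3
C#3 to D#3
A3 to B3
D#4 to E#4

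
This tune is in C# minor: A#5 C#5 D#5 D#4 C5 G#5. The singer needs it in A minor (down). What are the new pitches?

F#5 A4 B4 B3 Ab4 E5

From C# down to A is a major third; apply that to each pitch.
A#5 becomes F#5
C#5 becomes A4
D#5 becomes B4
D#4 becomes B3
C5 becomes Ab4
G#5 becomes E5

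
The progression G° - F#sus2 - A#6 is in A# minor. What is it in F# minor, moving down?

A# minor down to F# minor is a major third; each chord root moves by that interval while the quality stays the same.
G°: root G down a major third → Eb, giving Eb°.
F#sus2: root F# down a major third → D, giving Dsus2.
A#6: root A# down a major third → F#, giving F#6.

Eb° Dsus2 F#6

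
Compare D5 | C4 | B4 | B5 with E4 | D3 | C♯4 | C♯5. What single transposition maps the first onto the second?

Take the first pair: D5 → E4. D to E spans 7 letter names, so the interval is some kind of seventh.
E4 to D5 is 10 semitones, which makes it a minor seventh; the second version is lower, so the direction is down.
Checking another pair — B5 → C#5 — gives the same interval.

down a minor seventh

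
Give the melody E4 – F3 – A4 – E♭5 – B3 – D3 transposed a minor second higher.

F4 Gb3 Bb4 Fb5 C4 Eb3

E4: a second up reaches F, and 1 semitone makes it F4.
F3: a second up reaches G, and 1 semitone makes it Gb3.
A4 up a minor second is Bb4.
A minor second up from Eb5 gives Fb5.
A minor second up from B3 gives C4.
D3 up a minor second is Eb3.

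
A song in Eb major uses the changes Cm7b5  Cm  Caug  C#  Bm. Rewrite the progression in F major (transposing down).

Dm7b5 Dm Daug D# C#m

Eb major down to F major is a minor seventh; each chord root moves by that interval while the quality stays the same.
Cm7b5: root C down a minor seventh → D, giving Dm7b5.
Cm: root C down a minor seventh → D, giving Dm.
Caug: root C down a minor seventh → D, giving Daug.
C#: root C# down a minor seventh → D#, giving D#.
Bm: root B down a minor seventh → C#, giving C#m.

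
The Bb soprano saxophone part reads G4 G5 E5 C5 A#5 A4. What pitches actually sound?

F4 F5 D5 Bb4 G#5 G4

The Bb soprano saxophone sounds a major second below written, so transpose each written note down a major second.
G4 gives F4
G5 gives F5
E5 gives D5
C5 gives Bb4
A#5 gives G#5
A4 gives G4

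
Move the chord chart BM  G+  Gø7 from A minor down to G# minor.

A#M F#+ F#ø7

A minor down to G# minor is a minor second; each chord root moves by that interval while the quality stays the same.
BM: root B down a minor second → A#, giving A#M.
G+: root G down a minor second → F#, giving F#+.
Gø7: root G down a minor second → F#, giving F#ø7.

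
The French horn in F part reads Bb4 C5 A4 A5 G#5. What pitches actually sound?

Eb4 F4 D4 D5 C#5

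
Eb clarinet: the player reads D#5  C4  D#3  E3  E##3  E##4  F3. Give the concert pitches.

F#5 Eb4 F#3 G3 G##3 G##4 Ab3

The Eb clarinet sounds a minor third above written, so transpose each written note up a minor third.
D#5 gives F#5
C4 gives Eb4
D#3 gives F#3
E3 gives G3
E##3 gives G##3
E##4 gives G##4
F3 gives Ab3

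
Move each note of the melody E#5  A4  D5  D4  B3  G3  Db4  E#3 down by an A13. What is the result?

G3 Cb3 Fb3 Fb2 Db2 Bbb1 Fbb2 G1

E#5 -> G3
A4 -> Cb3
D5 -> Fb3
D4 -> Fb2
B3 -> Db2
G3 -> Bbb1
Db4 -> Fbb2
E#3 -> G1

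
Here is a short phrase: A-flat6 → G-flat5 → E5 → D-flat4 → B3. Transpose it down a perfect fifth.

Ab6: a fifth down reaches D, and 7 semitones makes it Db6.
Gb5 down a perfect fifth is Cb5.
E5: a fifth down reaches A, and 7 semitones makes it A4.
A perfect fifth down from Db4 gives Gb3.
A perfect fifth down from B3 gives E3.

Db6 Cb5 A4 Gb3 E3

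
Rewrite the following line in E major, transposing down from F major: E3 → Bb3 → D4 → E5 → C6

D#3 A3 C#4 D#5 B5

From F down to E is a minor second; apply that to each pitch.
E3 -> D#3
Bb3 -> A3
D4 -> C#4
E5 -> D#5
C6 -> B5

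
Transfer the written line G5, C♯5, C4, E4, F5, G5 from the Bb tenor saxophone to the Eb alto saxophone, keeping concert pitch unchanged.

D5 G#4 G3 B3 C5 D5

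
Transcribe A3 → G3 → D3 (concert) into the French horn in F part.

The French horn in F sounds a perfect fifth below written, so the written part must be a perfect fifth above concert — transpose each note up.
A3 gives E4
G3 gives D4
D3 gives A3

E4 D4 A3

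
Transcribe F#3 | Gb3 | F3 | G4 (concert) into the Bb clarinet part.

G#3 Ab3 G3 A4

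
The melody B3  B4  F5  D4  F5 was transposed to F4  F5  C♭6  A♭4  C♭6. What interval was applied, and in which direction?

From B3 to F4 is 5 letter names — a fifth of some quality.
B3 to F4 is 6 semitones, which makes it a diminished fifth; the second version is higher, so the direction is up.
Checking another pair — F5 → Cb6 — gives the same interval.

up a diminished fifth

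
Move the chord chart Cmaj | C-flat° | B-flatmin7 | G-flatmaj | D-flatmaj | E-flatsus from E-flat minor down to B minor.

E-flat minor down to B minor is a diminished fourth; each chord root moves by that interval while the quality stays the same.
Cmaj: root C down a diminished fourth → G#, giving G#maj.
C-flat°: root C-flat down a diminished fourth → G, giving G°.
B-flatmin7: root B-flat down a diminished fourth → F#, giving F#min7.
G-flatmaj: root G-flat down a diminished fourth → D, giving Dmaj.
D-flatmaj: root D-flat down a diminished fourth → A, giving Amaj.
E-flatsus: root E-flat down a diminished fourth → B, giving Bsus.

G#maj G° F#min7 Dmaj Amaj Bsus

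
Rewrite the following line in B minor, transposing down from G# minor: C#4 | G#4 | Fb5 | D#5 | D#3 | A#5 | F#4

E3 B3 Abb4 F#4 F#2 C#5 A3

G# minor to B minor down is a major sixth, so every note moves down by that interval.
C#4 -> E3
G#4 -> B3
Fb5 -> Abb4
D#5 -> F#4
D#3 -> F#2
A#5 -> C#5
F#4 -> A3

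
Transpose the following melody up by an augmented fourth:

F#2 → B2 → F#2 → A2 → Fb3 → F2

B#2 E#3 B#2 D#3 Bb3 B2

F#2 becomes B#2
B2 becomes E#3
F#2 becomes B#2
A2 becomes D#3
Fb3 becomes Bb3
F2 becomes B2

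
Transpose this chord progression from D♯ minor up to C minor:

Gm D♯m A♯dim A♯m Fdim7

Fbm Cm Gdim Gm Ebbdim7

D♯ minor up to C minor is a diminished seventh; each chord root moves by that interval while the quality stays the same.
Gm: root G up a diminished seventh → Fb, giving Fbm.
D♯m: root D♯ up a diminished seventh → C, giving Cm.
A♯dim: root A♯ up a diminished seventh → G, giving Gdim.
A♯m: root A♯ up a diminished seventh → G, giving Gm.
Fdim7: root F up a diminished seventh → Ebb, giving Ebbdim7.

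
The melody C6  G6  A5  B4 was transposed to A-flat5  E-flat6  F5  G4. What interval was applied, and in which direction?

down a major third

Take the first pair: C6 → Ab5. C to A spans 3 letter names, so the interval is some kind of third.
Ab5 to C6 is 4 semitones, which makes it a major third; the second version is lower, so the direction is down.
Checking another pair — B4 → G4 — gives the same interval.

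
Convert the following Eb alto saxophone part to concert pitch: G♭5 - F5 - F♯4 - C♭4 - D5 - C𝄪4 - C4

Bbb4 Ab4 A3 Ebb3 F4 E#3 Eb3

The Eb alto saxophone sounds a major sixth below written, so transpose each written note down a major sixth.
Gb5 becomes Bbb4
F5 becomes Ab4
F#4 becomes A3
Cb4 becomes Ebb3
D5 becomes F4
C##4 becomes E#3
C4 becomes Eb3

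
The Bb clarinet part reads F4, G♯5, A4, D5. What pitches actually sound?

Written C4 on the Bb clarinet sounds as Bb3, a major second lower; apply that shift to every note.
F4 -> Eb4
G#5 -> F#5
A4 -> G4
D5 -> C5

Eb4 F#5 G4 C5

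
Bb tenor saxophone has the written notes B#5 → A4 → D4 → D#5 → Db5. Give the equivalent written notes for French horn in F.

E#5 D4 G3 G#4 Gb4

First find concert pitch: the Bb tenor saxophone sounds a major ninth below written, so B#5 A4 D4 D#5 Db5 sounds A#4 G3 C3 C#4 Cb4.
Then write for French horn in F: it sounds a perfect fifth below written, so the part must be a perfect fifth above concert.
A#4 → E#5
G3 → D4
C3 → G3
C#4 → G#4
Cb4 → Gb4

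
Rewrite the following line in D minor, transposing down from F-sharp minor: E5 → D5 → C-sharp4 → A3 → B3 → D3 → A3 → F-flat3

From F-sharp down to D is a major third; apply that to each pitch.
E5 -> C5
D5 -> Bb4
C#4 -> A3
A3 -> F3
B3 -> G3
D3 -> Bb2
A3 -> F3
Fb3 -> Dbb3

C5 Bb4 A3 F3 G3 Bb2 F3 Dbb3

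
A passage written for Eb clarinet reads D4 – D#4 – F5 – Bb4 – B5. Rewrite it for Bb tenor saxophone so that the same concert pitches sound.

First find concert pitch: the Eb clarinet sounds a minor third above written, so D4 D#4 F5 Bb4 B5 sounds F4 F#4 Ab5 Db5 D6.
Then write for Bb tenor saxophone: it sounds a major ninth below written, so the part must be a major ninth above concert.
F4 → G5
F#4 → G#5
Ab5 → Bb6
Db5 → Eb6
D6 → E7

G5 G#5 Bb6 Eb6 E7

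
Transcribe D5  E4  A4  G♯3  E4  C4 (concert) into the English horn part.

Written C4 sounds as F3 on the English horn, so concert pitches are written a perfect fifth up.
D5 gives A5
E4 gives B4
A4 gives E5
G#3 gives D#4
E4 gives B4
C4 gives G4

A5 B4 E5 D#4 B4 G4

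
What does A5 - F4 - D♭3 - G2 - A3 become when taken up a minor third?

A5 becomes C6
F4 becomes Ab4
Db3 becomes Fb3
G2 becomes Bb2
A3 becomes C4

C6 Ab4 Fb3 Bb2 C4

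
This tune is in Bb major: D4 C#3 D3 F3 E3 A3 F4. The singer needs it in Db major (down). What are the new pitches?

F3 E2 F2 Ab2 G2 C3 Ab3

From Bb down to Db is a major sixth; apply that to each pitch.
D4 -> F3
C#3 -> E2
D3 -> F2
F3 -> Ab2
E3 -> G2
A3 -> C3
F4 -> Ab3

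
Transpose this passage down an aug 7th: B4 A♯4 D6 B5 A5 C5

Cb4 Bb3 Ebb5 Cb5 Bbb4 Dbb4

B4 → Cb4
A#4 → Bb3
D6 → Ebb5
B5 → Cb5
A5 → Bbb4
C5 → Dbb4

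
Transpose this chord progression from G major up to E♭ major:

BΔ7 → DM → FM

G major up to E♭ major is a minor sixth; each chord root moves by that interval while the quality stays the same.
BΔ7: root B up a minor sixth → G, giving GΔ7.
DM: root D up a minor sixth → Bb, giving BbM.
FM: root F up a minor sixth → Db, giving DbM.

GΔ7 BbM DbM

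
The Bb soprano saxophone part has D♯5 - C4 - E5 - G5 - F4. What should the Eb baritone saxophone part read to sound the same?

A#6 G5 B6 D7 C6

First find concert pitch: the Bb soprano saxophone sounds a major second below written, so D♯5 C4 E5 G5 F4 sounds C#5 Bb3 D5 F5 Eb4.
Then write for Eb baritone saxophone: it sounds a major thirteenth below written, so the part must be a major thirteenth above concert.
C#5 → A#6
Bb3 → G5
D5 → B6
F5 → D7
Eb4 → C6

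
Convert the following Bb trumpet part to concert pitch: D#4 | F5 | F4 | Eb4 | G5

The Bb trumpet sounds a major second below written, so transpose each written note down a major second.
D#4 becomes C#4
F5 becomes Eb5
F4 becomes Eb4
Eb4 becomes Db4
G5 becomes F5

C#4 Eb5 Eb4 Db4 F5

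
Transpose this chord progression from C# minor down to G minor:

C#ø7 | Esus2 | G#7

C# minor down to G minor is an augmented fourth; each chord root moves by that interval while the quality stays the same.
C#ø7: root C# down an augmented fourth → G, giving Gø7.
Esus2: root E down an augmented fourth → Bb, giving Bbsus2.
G#7: root G# down an augmented fourth → D, giving D7.

Gø7 Bbsus2 D7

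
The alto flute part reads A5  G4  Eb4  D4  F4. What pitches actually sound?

E5 D4 Bb3 A3 C4

The alto flute sounds a perfect fourth below written, so transpose each written note down a perfect fourth.
A5 gives E5
G4 gives D4
Eb4 gives Bb3
D4 gives A3
F4 gives C4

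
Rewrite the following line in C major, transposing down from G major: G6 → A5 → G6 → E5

C6 D5 C6 A4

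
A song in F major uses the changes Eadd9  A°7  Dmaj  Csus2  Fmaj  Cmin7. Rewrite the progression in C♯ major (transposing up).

B#add9 E#°7 A#maj G#sus2 C#maj G#min7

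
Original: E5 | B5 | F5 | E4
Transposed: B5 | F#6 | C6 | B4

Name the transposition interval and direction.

up a perfect fifth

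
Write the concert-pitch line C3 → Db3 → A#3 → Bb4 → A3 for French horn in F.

The French horn in F sounds a perfect fifth below written, so the written part must be a perfect fifth above concert — transpose each note up.
C3 to G3
Db3 to Ab3
A#3 to E#4
Bb4 to F5
A3 to E4

G3 Ab3 E#4 F5 E4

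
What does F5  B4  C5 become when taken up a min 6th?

Db6 G5 Ab5

F5: a sixth up reaches D, and 8 semitones makes it Db6.
A minor sixth up from B4 gives G5.
C5 up a minor sixth is Ab5.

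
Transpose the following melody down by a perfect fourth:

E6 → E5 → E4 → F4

A perfect fourth down from E6 gives B5.
E5 down a perfect fourth is B4.
A perfect fourth down from E4 gives B3.
F4: a fourth down reaches C, and 5 semitones makes it C4.

B5 B4 B3 C4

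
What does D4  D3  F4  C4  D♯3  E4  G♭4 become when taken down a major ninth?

C3 C2 Eb3 Bb2 C#2 D3 Fb3

D4 to C3
D3 to C2
F4 to Eb3
C4 to Bb2
D#3 to C#2
E4 to D3
Gb4 to Fb3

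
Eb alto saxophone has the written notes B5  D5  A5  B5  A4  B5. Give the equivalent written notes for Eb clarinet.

B4 D4 A4 B4 A3 B4

First find concert pitch: the Eb alto saxophone sounds a major sixth below written, so B5 D5 A5 B5 A4 B5 sounds D5 F4 C5 D5 C4 D5.
Then write for Eb clarinet: it sounds a minor third above written, so the part must be a minor third below concert.
D5 → B4
F4 → D4
C5 → A4
D5 → B4
C4 → A3
D5 → B4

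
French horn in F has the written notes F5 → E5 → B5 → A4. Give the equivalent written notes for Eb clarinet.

G4 F#4 C#5 B3

First find concert pitch: the French horn in F sounds a perfect fifth below written, so F5 E5 B5 A4 sounds Bb4 A4 E5 D4.
Then write for Eb clarinet: it sounds a minor third above written, so the part must be a minor third below concert.
Bb4 → G4
A4 → F#4
E5 → C#5
D4 → B3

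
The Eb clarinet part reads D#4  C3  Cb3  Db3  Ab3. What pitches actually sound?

F#4 Eb3 Ebb3 Fb3 Cb4

Written C4 on the Eb clarinet sounds as Eb4, a minor third higher; apply that shift to every note.
D#4 to F#4
C3 to Eb3
Cb3 to Ebb3
Db3 to Fb3
Ab3 to Cb4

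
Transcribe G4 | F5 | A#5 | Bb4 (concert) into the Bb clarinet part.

Written C4 sounds as Bb3 on the Bb clarinet, so concert pitches are written a major second up.
G4 gives A4
F5 gives G5
A#5 gives B#5
Bb4 gives C5

A4 G5 B#5 C5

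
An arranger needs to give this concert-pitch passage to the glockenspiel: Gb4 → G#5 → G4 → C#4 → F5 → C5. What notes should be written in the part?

Gb2 G#3 G2 C#2 F3 C3

The glockenspiel sounds a perfect fifteenth above written, so the written part must be a perfect fifteenth below concert — transpose each note down.
Gb4 becomes Gb2
G#5 becomes G#3
G4 becomes G2
C#4 becomes C#2
F5 becomes F3
C5 becomes C3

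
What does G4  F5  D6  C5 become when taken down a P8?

G3 F4 D5 C4

G4 down a perfect octave is G3.
F5 down a perfect octave is F4.
D6 down a perfect octave is D5.
A perfect octave down from C5 gives C4.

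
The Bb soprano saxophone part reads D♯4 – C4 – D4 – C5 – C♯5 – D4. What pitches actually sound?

C#4 Bb3 C4 Bb4 B4 C4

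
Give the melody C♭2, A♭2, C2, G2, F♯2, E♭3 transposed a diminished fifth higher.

Gbb2 Ebb3 Gb2 Db3 C3 Bbb3

Cb2 up a diminished fifth is Gbb2.
Ab2: a fifth up reaches E, and 6 semitones makes it Ebb3.
A diminished fifth up from C2 gives Gb2.
A diminished fifth up from G2 gives Db3.
F#2: a fifth up reaches C, and 6 semitones makes it C3.
Eb3 up a diminished fifth is Bbb3.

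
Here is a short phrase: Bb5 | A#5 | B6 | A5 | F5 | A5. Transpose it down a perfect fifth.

Eb5 D#5 E6 D5 Bb4 D5

Bb5 gives Eb5
A#5 gives D#5
B6 gives E6
A5 gives D5
F5 gives Bb4
A5 gives D5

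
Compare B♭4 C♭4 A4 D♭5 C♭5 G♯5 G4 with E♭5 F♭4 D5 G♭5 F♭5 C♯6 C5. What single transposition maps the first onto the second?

From Bb4 to Eb5 is 4 letter names — a fourth of some quality.
Bb4 to Eb5 is 5 semitones, which makes it a perfect fourth; the second version is higher, so the direction is up.
Checking another pair — G4 → C5 — gives the same interval.

up a perfect fourth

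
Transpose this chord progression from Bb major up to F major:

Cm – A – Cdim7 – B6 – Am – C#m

Gm E Gdim7 F#6 Em G#m

Bb major up to F major is a perfect fifth; each chord root moves by that interval while the quality stays the same.
Cm: root C up a perfect fifth → G, giving Gm.
A: root A up a perfect fifth → E, giving E.
Cdim7: root C up a perfect fifth → G, giving Gdim7.
B6: root B up a perfect fifth → F#, giving F#6.
Am: root A up a perfect fifth → E, giving Em.
C#m: root C# up a perfect fifth → G#, giving G#m.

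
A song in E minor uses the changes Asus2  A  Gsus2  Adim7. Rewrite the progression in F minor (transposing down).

Bbsus2 Bb Absus2 Bbdim7

E minor down to F minor is a major seventh; each chord root moves by that interval while the quality stays the same.
Asus2: root A down a major seventh → Bb, giving Bbsus2.
A: root A down a major seventh → Bb, giving Bb.
Gsus2: root G down a major seventh → Ab, giving Absus2.
Adim7: root A down a major seventh → Bb, giving Bbdim7.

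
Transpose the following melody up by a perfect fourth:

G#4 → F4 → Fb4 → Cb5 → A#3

C#5 Bb4 Bbb4 Fb5 D#4

G#4 -> C#5
F4 -> Bb4
Fb4 -> Bbb4
Cb5 -> Fb5
A#3 -> D#4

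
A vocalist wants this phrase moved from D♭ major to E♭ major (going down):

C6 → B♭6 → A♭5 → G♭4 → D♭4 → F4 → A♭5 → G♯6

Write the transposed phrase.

D5 C6 Bb4 Ab3 Eb3 G3 Bb4 A#5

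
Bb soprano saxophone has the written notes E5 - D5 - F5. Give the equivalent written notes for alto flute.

First find concert pitch: the Bb soprano saxophone sounds a major second below written, so E5 D5 F5 sounds D5 C5 Eb5.
Then write for alto flute: it sounds a perfect fourth below written, so the part must be a perfect fourth above concert.
D5 → G5
C5 → F5
Eb5 → Ab5

G5 F5 Ab5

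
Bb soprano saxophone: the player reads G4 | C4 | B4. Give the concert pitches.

The Bb soprano saxophone sounds a major second below written, so transpose each written note down a major second.
G4 to F4
C4 to Bb3
B4 to A4

F4 Bb3 A4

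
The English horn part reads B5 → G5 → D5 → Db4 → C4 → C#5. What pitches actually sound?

E5 C5 G4 Gb3 F3 F#4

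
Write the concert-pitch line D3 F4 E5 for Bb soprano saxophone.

E3 G4 F#5

Written C4 sounds as Bb3 on the Bb soprano saxophone, so concert pitches are written a major second up.
D3 gives E3
F4 gives G4
E5 gives F#5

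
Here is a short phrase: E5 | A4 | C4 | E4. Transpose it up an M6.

C#6 F#5 A4 C#5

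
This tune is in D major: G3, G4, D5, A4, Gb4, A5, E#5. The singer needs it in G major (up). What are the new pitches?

D major to G major up is a perfect fourth, so every note moves up by that interval.
G3 → C4
G4 → C5
D5 → G5
A4 → D5
Gb4 → Cb5
A5 → D6
E#5 → A#5

C4 C5 G5 D5 Cb5 D6 A#5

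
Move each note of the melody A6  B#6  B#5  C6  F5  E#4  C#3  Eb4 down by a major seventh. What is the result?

Bb5 C#6 C#5 Db5 Gb4 F#3 D2 Fb3

A6 gives Bb5
B#6 gives C#6
B#5 gives C#5
C6 gives Db5
F5 gives Gb4
E#4 gives F#3
C#3 gives D2
Eb4 gives Fb3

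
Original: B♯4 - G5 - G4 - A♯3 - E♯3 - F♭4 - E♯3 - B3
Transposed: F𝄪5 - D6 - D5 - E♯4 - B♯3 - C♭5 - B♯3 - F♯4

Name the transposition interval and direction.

up a perfect fifth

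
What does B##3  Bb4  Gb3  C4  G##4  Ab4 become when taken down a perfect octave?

B##2 Bb3 Gb2 C3 G##3 Ab3

B##3 becomes B##2
Bb4 becomes Bb3
Gb3 becomes Gb2
C4 becomes C3
G##4 becomes G##3
Ab4 becomes Ab3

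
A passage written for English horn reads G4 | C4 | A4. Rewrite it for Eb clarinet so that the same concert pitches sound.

A3 D3 B3

First find concert pitch: the English horn sounds a perfect fifth below written, so G4 C4 A4 sounds C4 F3 D4.
Then write for Eb clarinet: it sounds a minor third above written, so the part must be a minor third below concert.
C4 → A3
F3 → D3
D4 → B3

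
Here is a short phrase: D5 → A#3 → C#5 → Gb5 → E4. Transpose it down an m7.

E4 B#2 D#4 Ab4 F#3

D5 becomes E4
A#3 becomes B#2
C#5 becomes D#4
Gb5 becomes Ab4
E4 becomes F#3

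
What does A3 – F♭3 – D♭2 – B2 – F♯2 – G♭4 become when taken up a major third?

A major third up from A3 gives C#4.
Fb3 up a major third is Ab3.
A major third up from Db2 gives F2.
A major third up from B2 gives D#3.
F#2 up a major third is A#2.
Gb4: a third up reaches B, and 4 semitones makes it Bb4.

C#4 Ab3 F2 D#3 A#2 Bb4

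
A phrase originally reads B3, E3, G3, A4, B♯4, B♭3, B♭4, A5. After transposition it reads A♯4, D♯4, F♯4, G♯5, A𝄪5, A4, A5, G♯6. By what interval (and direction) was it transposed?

up a major seventh

Take the first pair: B3 → A#4. B to A spans 7 letter names, so the interval is some kind of seventh.
B3 to A#4 is 11 semitones, which makes it a major seventh; the second version is higher, so the direction is up.
Checking another pair — A5 → G#6 — gives the same interval.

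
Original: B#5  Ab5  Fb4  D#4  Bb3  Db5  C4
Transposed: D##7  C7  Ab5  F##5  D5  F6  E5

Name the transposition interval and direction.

Take the first pair: B#5 → D##7. B to D spans 10 letter names, so the interval is some kind of tenth.
B#5 to D##7 is 16 semitones, which makes it a major tenth; the second version is higher, so the direction is up.
Checking another pair — C4 → E5 — gives the same interval.

up a major tenth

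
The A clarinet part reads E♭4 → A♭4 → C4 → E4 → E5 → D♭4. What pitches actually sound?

C4 F4 A3 C#4 C#5 Bb3

Written C4 on the A clarinet sounds as A3, a minor third lower; apply that shift to every note.
Eb4 to C4
Ab4 to F4
C4 to A3
E4 to C#4
E5 to C#5
Db4 to Bb3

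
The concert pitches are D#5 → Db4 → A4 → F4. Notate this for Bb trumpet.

E#5 Eb4 B4 G4

The Bb trumpet sounds a major second below written, so the written part must be a major second above concert — transpose each note up.
D#5 to E#5
Db4 to Eb4
A4 to B4
F4 to G4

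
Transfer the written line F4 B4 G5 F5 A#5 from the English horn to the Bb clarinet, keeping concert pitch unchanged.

C4 F#4 D5 C5 E#5

First find concert pitch: the English horn sounds a perfect fifth below written, so F4 B4 G5 F5 A#5 sounds Bb3 E4 C5 Bb4 D#5.
Then write for Bb clarinet: it sounds a major second below written, so the part must be a major second above concert.
Bb3 → C4
E4 → F#4
C5 → D5
Bb4 → C5
D#5 → E#5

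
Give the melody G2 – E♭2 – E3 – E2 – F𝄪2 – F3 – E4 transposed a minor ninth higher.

Ab3 Fb3 F4 F3 G#3 Gb4 F5

G2 → Ab3
Eb2 → Fb3
E3 → F4
E2 → F3
F##2 → G#3
F3 → Gb4
E4 → F5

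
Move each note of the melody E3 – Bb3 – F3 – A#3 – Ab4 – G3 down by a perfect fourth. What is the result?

B2 F3 C3 E#3 Eb4 D3

E3 down a perfect fourth is B2.
A perfect fourth down from Bb3 gives F3.
A perfect fourth down from F3 gives C3.
A#3: a fourth down reaches E, and 5 semitones makes it E#3.
Ab4 down a perfect fourth is Eb4.
G3 down a perfect fourth is D3.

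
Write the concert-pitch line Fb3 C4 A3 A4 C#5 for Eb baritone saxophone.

Db5 A5 F#5 F#6 A#6

Written C4 sounds as Eb2 on the Eb baritone saxophone, so concert pitches are written a major thirteenth up.
Fb3 gives Db5
C4 gives A5
A3 gives F#5
A4 gives F#6
C#5 gives A#6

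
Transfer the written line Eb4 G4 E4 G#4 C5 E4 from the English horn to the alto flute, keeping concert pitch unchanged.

Db4 F4 D4 F#4 Bb4 D4

First find concert pitch: the English horn sounds a perfect fifth below written, so Eb4 G4 E4 G#4 C5 E4 sounds Ab3 C4 A3 C#4 F4 A3.
Then write for alto flute: it sounds a perfect fourth below written, so the part must be a perfect fourth above concert.
Ab3 → Db4
C4 → F4
A3 → D4
C#4 → F#4
F4 → Bb4
A3 → D4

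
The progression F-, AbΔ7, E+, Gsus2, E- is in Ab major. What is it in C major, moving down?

A- CΔ7 G#+ Bsus2 G#-

Ab major down to C major is a minor sixth; each chord root moves by that interval while the quality stays the same.
F-: root F down a minor sixth → A, giving A-.
AbΔ7: root Ab down a minor sixth → C, giving CΔ7.
E+: root E down a minor sixth → G#, giving G#+.
Gsus2: root G down a minor sixth → B, giving Bsus2.
E-: root E down a minor sixth → G#, giving G#-.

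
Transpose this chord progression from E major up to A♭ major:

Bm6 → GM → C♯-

Ebm6 CbM F-

E major up to A♭ major is a diminished fourth; each chord root moves by that interval while the quality stays the same.
Bm6: root B up a diminished fourth → Eb, giving Ebm6.
GM: root G up a diminished fourth → Cb, giving CbM.
C♯-: root C♯ up a diminished fourth → F, giving F-.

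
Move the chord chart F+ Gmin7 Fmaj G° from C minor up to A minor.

D+ Emin7 Dmaj E°

C minor up to A minor is a major sixth; each chord root moves by that interval while the quality stays the same.
F+: root F up a major sixth → D, giving D+.
Gmin7: root G up a major sixth → E, giving Emin7.
Fmaj: root F up a major sixth → D, giving Dmaj.
G°: root G up a major sixth → E, giving E°.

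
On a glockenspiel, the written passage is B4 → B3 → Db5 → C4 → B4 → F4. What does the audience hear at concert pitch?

Written C4 on the glockenspiel sounds as C6, a perfect fifteenth higher; apply that shift to every note.
B4 -> B6
B3 -> B5
Db5 -> Db7
C4 -> C6
B4 -> B6
F4 -> F6

B6 B5 Db7 C6 B6 F6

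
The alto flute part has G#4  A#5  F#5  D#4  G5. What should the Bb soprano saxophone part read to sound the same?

First find concert pitch: the alto flute sounds a perfect fourth below written, so G#4 A#5 F#5 D#4 G5 sounds D#4 E#5 C#5 A#3 D5.
Then write for Bb soprano saxophone: it sounds a major second below written, so the part must be a major second above concert.
D#4 → E#4
E#5 → F##5
C#5 → D#5
A#3 → B#3
D5 → E5

E#4 F##5 D#5 B#3 E5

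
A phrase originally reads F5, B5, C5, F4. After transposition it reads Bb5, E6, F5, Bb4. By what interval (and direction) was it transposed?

up a perfect fourth

From F5 to Bb5 is 4 letter names — a fourth of some quality.
F5 to Bb5 is 5 semitones, which makes it a perfect fourth; the second version is higher, so the direction is up.
Checking another pair — F4 → Bb4 — gives the same interval.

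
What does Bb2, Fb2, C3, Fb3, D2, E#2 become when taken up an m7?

Bb2 to Ab3
Fb2 to Ebb3
C3 to Bb3
Fb3 to Ebb4
D2 to C3
E#2 to D#3

Ab3 Ebb3 Bb3 Ebb4 C3 D#3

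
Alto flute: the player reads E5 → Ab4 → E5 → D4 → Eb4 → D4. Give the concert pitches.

B4 Eb4 B4 A3 Bb3 A3

The alto flute sounds a perfect fourth below written, so transpose each written note down a perfect fourth.
E5 to B4
Ab4 to Eb4
E5 to B4
D4 to A3
Eb4 to Bb3
D4 to A3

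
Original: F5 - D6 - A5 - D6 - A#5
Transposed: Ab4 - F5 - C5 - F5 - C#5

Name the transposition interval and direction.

down a major sixth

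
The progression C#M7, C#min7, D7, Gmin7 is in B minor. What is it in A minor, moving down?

BM7 Bmin7 C7 Fmin7

B minor down to A minor is a major second; each chord root moves by that interval while the quality stays the same.
C#M7: root C# down a major second → B, giving BM7.
C#min7: root C# down a major second → B, giving Bmin7.
D7: root D down a major second → C, giving C7.
Gmin7: root G down a major second → F, giving Fmin7.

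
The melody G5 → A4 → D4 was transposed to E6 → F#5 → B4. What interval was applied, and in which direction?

up a major sixth

Take the first pair: G5 → E6. G to E spans 6 letter names, so the interval is some kind of sixth.
G5 to E6 is 9 semitones, which makes it a major sixth; the second version is higher, so the direction is up.
Checking another pair — D4 → B4 — gives the same interval.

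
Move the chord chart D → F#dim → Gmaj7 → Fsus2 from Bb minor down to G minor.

B D#dim Emaj7 Dsus2

Bb minor down to G minor is a minor third; each chord root moves by that interval while the quality stays the same.
D: root D down a minor third → B, giving B.
F#dim: root F# down a minor third → D#, giving D#dim.
Gmaj7: root G down a minor third → E, giving Emaj7.
Fsus2: root F down a minor third → D, giving Dsus2.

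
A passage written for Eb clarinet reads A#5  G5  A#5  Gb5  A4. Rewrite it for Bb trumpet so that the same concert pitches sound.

D#6 C6 D#6 Cb6 D5

First find concert pitch: the Eb clarinet sounds a minor third above written, so A#5 G5 A#5 Gb5 A4 sounds C#6 Bb5 C#6 Bbb5 C5.
Then write for Bb trumpet: it sounds a major second below written, so the part must be a major second above concert.
C#6 → D#6
Bb5 → C6
C#6 → D#6
Bbb5 → Cb6
C5 → D5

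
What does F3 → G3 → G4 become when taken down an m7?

G2 A2 A3

F3 down a minor seventh is G2.
G3 down a minor seventh is A2.
A minor seventh down from G4 gives A3.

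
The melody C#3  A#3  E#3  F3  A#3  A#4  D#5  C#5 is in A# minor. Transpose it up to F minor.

A# minor to F minor up is a diminished sixth, so every note moves up by that interval.
C#3 gives Ab3
A#3 gives F4
E#3 gives C4
F3 gives Dbb4
A#3 gives F4
A#4 gives F5
D#5 gives Bb5
C#5 gives Ab5

Ab3 F4 C4 Dbb4 F4 F5 Bb5 Ab5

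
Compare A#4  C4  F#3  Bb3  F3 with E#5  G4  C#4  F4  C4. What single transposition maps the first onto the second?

Take the first pair: A#4 → E#5. A to E spans 5 letter names, so the interval is some kind of fifth.
A#4 to E#5 is 7 semitones, which makes it a perfect fifth; the second version is higher, so the direction is up.
Checking another pair — F3 → C4 — gives the same interval.

up a perfect fifth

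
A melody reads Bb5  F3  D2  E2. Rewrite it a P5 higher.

F6 C4 A2 B2

Bb5 -> F6
F3 -> C4
D2 -> A2
E2 -> B2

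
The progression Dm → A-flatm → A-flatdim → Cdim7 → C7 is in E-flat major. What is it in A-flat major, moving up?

E-flat major up to A-flat major is a perfect fourth; each chord root moves by that interval while the quality stays the same.
Dm: root D up a perfect fourth → G, giving Gm.
A-flatm: root A-flat up a perfect fourth → Db, giving Dbm.
A-flatdim: root A-flat up a perfect fourth → Db, giving Dbdim.
Cdim7: root C up a perfect fourth → F, giving Fdim7.
C7: root C up a perfect fourth → F, giving F7.

Gm Dbm Dbdim Fdim7 F7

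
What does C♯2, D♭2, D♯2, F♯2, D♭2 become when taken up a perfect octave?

C#3 Db3 D#3 F#3 Db3

C#2 gives C#3
Db2 gives Db3
D#2 gives D#3
F#2 gives F#3
Db2 gives Db3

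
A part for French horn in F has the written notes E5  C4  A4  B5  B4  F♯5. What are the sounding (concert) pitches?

Written C4 on the French horn in F sounds as F3, a perfect fifth lower; apply that shift to every note.
E5 → A4
C4 → F3
A4 → D4
B5 → E5
B4 → E4
F#5 → B4

A4 F3 D4 E5 E4 B4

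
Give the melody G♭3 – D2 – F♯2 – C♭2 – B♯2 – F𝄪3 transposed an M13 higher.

Eb5 B3 D#4 Ab3 G##4 D##5

A major thirteenth up from Gb3 gives Eb5.
D2 up a major thirteenth is B3.
F#2: a thirteenth up reaches D, and 21 semitones makes it D#4.
Cb2: a thirteenth up reaches A, and 21 semitones makes it Ab3.
B#2 up a major thirteenth is G##4.
F##3 up a major thirteenth is D##5.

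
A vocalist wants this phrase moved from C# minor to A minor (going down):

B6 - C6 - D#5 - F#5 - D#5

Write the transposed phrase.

G6 Ab5 B4 D5 B4

C# minor to A minor down is a major third, so every note moves down by that interval.
B6 gives G6
C6 gives Ab5
D#5 gives B4
F#5 gives D5
D#5 gives B4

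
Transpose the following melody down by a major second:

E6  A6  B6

D6 G6 A6

E6 → D6
A6 → G6
B6 → A6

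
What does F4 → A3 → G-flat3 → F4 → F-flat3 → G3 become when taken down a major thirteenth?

A major thirteenth down from F4 gives Ab2.
A major thirteenth down from A3 gives C2.
A major thirteenth down from Gb3 gives Bbb1.
F4 down a major thirteenth is Ab2.
Fb3 down a major thirteenth is Abb1.
G3: a thirteenth down reaches B, and 21 semitones makes it Bb1.

Ab2 C2 Bbb1 Ab2 Abb1 Bb1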